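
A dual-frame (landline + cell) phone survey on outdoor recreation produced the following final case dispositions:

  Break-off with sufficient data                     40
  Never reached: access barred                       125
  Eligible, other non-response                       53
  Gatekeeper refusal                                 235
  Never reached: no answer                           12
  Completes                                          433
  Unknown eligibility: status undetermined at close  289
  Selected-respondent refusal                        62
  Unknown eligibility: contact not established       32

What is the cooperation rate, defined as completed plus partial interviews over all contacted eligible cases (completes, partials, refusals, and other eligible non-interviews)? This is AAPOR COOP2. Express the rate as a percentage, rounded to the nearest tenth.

57.5%

Refusal or break-off = 235 + 62 = 297
Non-contacts = 12 + 125 = 137
Undetermined eligibility = 32 + 289 = 321
Numerator: 433 + 40 = 473
Denom: 433 + 40 + 297 + 53 = 823
COOP2 = 473 / 823 = 0.5747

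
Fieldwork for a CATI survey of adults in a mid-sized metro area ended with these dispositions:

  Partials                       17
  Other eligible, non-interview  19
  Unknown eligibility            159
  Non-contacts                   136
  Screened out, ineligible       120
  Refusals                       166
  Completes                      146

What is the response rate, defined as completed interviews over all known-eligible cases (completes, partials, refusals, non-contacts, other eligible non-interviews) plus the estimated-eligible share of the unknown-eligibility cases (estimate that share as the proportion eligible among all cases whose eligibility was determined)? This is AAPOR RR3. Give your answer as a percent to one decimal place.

Top: 146
Eligible (known): 146 + 17 + 166 + 136 + 19 = 484
e = 484 / (484 + 120) = 484 / 604 = 0.8013
Eligible share of unknowns: 0.8013 × 159 = 127.41
Base: 484 + 127.41 = 611.41
RR3 = 146 / 611.41 = 0.2388

23.9%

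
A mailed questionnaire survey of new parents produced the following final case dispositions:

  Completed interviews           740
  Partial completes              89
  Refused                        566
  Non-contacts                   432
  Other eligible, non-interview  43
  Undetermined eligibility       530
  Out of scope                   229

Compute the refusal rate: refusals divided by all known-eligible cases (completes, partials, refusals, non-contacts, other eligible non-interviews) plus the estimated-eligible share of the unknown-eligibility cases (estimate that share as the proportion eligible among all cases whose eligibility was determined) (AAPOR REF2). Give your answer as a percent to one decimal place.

24.2%

Numerator: 566
Determined eligible: 740 + 89 + 566 + 432 + 43 = 1870
e = 1870 / (1870 + 229) = 1870 / 2099 = 0.8909
Estimated eligible among unknowns: 0.8909 × 530 = 472.18
Base: 1870 + 472.18 = 2342.18
REF2 = 566 / 2342.18 = 0.2417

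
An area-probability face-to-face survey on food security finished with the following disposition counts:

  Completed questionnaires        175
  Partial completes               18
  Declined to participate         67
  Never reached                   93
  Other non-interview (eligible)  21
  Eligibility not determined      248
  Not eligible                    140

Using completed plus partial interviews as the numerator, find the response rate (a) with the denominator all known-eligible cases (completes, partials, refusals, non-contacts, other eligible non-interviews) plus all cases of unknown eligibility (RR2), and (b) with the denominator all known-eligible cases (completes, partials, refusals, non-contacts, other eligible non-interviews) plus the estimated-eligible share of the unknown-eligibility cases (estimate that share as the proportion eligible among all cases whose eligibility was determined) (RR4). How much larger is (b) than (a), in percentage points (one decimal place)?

3.8

Top: 175 + 18 = 193
Base: 175 + 18 + 67 + 93 + 21 + 248 = 622
RR2 = 193 / 622 = 0.3103
Determined eligible: 175 + 18 + 67 + 93 + 21 = 374
e = 374 / (374 + 140) = 374 / 514 = 0.7276
e × U: 0.7276 × 248 = 180.44
Base: 374 + 180.44 = 554.44
RR4 = 193 / 554.44 = 0.3481
Difference = 34.81 − 31.03 = 3.78 percentage points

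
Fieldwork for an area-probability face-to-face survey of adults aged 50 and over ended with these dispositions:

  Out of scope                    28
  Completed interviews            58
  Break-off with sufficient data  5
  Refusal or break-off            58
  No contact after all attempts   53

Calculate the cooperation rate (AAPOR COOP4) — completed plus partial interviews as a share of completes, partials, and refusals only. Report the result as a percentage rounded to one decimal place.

Numerator: 58 + 5 = 63
Base: 58 + 5 + 58 = 121
COOP4 = 63 / 121 = 0.5207

52.1%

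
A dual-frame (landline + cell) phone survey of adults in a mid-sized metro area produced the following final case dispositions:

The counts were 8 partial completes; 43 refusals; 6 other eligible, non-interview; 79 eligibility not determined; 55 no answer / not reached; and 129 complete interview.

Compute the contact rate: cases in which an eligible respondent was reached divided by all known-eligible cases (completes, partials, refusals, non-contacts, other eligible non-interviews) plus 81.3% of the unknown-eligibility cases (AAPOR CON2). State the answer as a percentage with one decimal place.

60.9%

Num: 129 + 8 + 43 + 6 = 186
Eligible (known): 129 + 8 + 43 + 55 + 6 = 241
Estimated eligible among unknowns: 0.8130 × 79 = 64.23
Denom: 241 + 64.23 = 305.23
CON2 = 186 / 305.23 = 0.6094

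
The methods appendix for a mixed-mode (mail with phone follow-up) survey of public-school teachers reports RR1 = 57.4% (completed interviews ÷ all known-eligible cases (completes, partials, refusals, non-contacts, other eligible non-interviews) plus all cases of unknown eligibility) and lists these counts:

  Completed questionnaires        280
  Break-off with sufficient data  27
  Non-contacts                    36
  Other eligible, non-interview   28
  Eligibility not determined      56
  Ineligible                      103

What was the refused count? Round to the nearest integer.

61

RR1 = 280 / D = 0.574
D = 280 / 0.574 = 487.8
Rest of base = 427
refused = 487.8 − 427 ≈ 61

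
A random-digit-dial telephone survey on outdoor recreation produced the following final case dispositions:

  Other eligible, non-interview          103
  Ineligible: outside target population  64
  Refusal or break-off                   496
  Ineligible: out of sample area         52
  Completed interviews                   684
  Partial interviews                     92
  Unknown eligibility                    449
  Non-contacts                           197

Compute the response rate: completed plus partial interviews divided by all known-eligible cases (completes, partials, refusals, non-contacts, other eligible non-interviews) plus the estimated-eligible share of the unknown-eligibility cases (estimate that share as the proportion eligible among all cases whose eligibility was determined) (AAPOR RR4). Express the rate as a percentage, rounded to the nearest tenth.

Not eligible = 64 + 52 = 116
Numerator → 684 + 92 = 776
Known eligible → 684 + 92 + 496 + 197 + 103 = 1572
e = 1572 / (1572 + 116) = 1572 / 1688 = 0.9313
Estimated eligible among unknowns → 0.9313 × 449 = 418.15
Base → 1572 + 418.15 = 1990.15
RR4 = 776 / 1990.15 = 0.3899

39.0%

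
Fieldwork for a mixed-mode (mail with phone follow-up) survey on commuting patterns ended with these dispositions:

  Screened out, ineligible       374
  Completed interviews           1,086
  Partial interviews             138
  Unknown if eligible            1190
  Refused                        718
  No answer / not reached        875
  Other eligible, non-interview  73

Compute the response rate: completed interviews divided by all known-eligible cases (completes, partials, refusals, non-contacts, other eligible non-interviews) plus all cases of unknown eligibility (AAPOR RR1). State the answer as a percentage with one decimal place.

Top = 1086
Base = 1086 + 138 + 718 + 875 + 73 + 1190 = 4080
RR1 = 1086 / 4080 = 0.2662

26.6%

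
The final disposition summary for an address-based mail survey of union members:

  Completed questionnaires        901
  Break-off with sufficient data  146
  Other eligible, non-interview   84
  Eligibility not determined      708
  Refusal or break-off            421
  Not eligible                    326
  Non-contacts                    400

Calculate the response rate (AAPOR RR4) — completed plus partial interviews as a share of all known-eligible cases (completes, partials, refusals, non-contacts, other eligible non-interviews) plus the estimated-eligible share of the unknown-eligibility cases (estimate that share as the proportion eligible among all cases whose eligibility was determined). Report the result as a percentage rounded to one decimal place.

40.9%

Num: 901 + 146 = 1047
Determined eligible: 901 + 146 + 421 + 400 + 84 = 1952
e = 1952 / (1952 + 326) = 1952 / 2278 = 0.8569
e × U: 0.8569 × 708 = 606.69
Base: 1952 + 606.69 = 2558.69
RR4 = 1047 / 2558.69 = 0.4092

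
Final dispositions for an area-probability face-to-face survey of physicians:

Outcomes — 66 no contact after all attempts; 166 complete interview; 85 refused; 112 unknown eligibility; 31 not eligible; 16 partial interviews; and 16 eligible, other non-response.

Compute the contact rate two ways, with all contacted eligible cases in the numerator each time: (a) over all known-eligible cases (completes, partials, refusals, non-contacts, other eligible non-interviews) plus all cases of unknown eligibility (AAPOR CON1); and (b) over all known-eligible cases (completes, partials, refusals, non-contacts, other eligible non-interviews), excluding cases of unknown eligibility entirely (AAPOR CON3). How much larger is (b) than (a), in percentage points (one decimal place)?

Numerator → 166 + 16 + 85 + 16 = 283
Denominator → 166 + 16 + 85 + 66 + 16 + 112 = 461
CON1 = 283 / 461 = 0.6139
Denominator → 166 + 16 + 85 + 66 + 16 = 349
CON3 = 283 / 349 = 0.8109
Difference = 81.09 − 61.39 = 19.70 percentage points

19.7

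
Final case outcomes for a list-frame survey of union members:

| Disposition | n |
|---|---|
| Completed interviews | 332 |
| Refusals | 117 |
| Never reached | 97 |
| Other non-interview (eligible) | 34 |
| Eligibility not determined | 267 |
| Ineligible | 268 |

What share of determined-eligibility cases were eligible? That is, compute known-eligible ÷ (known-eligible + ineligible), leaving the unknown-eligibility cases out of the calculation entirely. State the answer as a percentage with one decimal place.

Determined eligible → 332 + 117 + 97 + 34 = 580
e = 580 / (580 + 268) = 580 / 848 = 0.6840

68.4%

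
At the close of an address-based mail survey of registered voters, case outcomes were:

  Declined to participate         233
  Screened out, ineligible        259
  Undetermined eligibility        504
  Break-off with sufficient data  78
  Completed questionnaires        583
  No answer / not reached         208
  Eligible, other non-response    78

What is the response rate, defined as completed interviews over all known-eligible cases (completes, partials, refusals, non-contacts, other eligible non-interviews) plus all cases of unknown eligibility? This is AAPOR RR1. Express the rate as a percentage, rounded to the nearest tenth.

34.6%

Numerator → 583
Base → 583 + 78 + 233 + 208 + 78 + 504 = 1684
RR1 = 583 / 1684 = 0.3462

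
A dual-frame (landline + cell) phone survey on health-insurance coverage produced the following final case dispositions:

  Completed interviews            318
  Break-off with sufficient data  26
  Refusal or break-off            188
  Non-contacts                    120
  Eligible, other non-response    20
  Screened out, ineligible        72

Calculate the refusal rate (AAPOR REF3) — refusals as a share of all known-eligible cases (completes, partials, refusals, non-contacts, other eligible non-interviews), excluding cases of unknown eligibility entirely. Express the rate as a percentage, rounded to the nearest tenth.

28.0%

Top → 188
Denominator → 318 + 26 + 188 + 120 + 20 = 672
REF3 = 188 / 672 = 0.2798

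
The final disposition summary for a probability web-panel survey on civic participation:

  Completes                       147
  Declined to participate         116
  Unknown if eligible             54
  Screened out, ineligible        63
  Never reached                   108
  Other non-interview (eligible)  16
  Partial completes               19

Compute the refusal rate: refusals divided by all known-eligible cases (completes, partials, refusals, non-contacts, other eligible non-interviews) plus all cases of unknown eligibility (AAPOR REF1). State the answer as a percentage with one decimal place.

25.2%

Num → 116
Denominator → 147 + 19 + 116 + 108 + 16 + 54 = 460
REF1 = 116 / 460 = 0.2522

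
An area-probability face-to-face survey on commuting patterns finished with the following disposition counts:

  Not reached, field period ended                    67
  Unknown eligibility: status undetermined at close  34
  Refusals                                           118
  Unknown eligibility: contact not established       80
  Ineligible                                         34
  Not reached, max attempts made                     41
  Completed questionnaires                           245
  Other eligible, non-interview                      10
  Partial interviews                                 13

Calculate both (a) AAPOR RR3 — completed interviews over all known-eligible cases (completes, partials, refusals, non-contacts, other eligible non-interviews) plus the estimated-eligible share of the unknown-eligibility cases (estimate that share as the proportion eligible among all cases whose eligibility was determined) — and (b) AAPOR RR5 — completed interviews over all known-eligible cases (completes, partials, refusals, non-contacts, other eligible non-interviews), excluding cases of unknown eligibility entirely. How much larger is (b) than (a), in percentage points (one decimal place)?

No answer / not reached = 67 + 41 = 108
Undetermined eligibility = 80 + 34 = 114
Top = 245
Determined eligible = 245 + 13 + 118 + 108 + 10 = 494
e = 494 / (494 + 34) = 494 / 528 = 0.9356
e × U = 0.9356 × 114 = 106.66
Denom = 494 + 106.66 = 600.66
RR3 = 245 / 600.66 = 0.4079
Denom = 245 + 13 + 118 + 108 + 10 = 494
RR5 = 245 / 494 = 0.4960
Difference = 49.60 − 40.79 = 8.81 percentage points

8.8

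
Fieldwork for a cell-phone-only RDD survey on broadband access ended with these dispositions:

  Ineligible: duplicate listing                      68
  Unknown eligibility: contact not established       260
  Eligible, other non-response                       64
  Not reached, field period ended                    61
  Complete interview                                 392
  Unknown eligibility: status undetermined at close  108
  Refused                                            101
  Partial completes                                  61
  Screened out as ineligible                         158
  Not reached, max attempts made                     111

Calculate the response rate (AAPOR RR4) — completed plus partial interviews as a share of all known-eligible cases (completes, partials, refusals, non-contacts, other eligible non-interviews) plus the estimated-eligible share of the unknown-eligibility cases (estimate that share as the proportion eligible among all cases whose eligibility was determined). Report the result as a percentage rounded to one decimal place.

42.1%

No contact after all attempts = 61 + 111 = 172
Unknown if eligible = 260 + 108 = 368
Ineligible = 158 + 68 = 226
Num → 392 + 61 = 453
Eligible (known) → 392 + 61 + 101 + 172 + 64 = 790
e = 790 / (790 + 226) = 790 / 1016 = 0.7776
Eligible share of unknowns → 0.7776 × 368 = 286.16
Base → 790 + 286.16 = 1076.16
RR4 = 453 / 1076.16 = 0.4209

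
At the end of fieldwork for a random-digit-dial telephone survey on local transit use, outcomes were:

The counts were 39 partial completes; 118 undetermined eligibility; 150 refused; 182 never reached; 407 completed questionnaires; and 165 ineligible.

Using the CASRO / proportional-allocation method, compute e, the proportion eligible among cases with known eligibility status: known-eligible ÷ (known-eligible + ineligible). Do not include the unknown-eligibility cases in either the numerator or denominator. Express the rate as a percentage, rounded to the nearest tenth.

82.5%

Known eligible → 407 + 39 + 150 + 182 = 778
e = 778 / (778 + 165) = 778 / 943 = 0.8250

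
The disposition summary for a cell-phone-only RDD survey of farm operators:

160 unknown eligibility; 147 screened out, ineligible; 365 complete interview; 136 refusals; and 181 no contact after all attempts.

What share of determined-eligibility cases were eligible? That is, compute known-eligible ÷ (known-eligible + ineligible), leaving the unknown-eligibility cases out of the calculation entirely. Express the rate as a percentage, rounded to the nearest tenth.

82.3%

Known eligible → 365 + 136 + 181 = 682
e = 682 / (682 + 147) = 682 / 829 = 0.8227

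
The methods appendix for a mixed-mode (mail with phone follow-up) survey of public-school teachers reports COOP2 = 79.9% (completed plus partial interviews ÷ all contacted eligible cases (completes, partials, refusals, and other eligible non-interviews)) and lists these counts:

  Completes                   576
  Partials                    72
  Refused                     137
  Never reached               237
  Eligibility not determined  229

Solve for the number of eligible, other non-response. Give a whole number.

26

Numerator → 576 + 72 = 648
COOP2 = 648 / D = 0.799
D = 648 / 0.799 = 811.0
Remaining denominator categories sum to 785
eligible, other non-response = 811.0 − 785 ≈ 26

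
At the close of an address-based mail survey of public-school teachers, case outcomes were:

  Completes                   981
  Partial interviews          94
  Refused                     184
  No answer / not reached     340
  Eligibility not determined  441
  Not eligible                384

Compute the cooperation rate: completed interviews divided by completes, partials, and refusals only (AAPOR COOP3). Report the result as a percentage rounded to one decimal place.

Numerator = 981
Base = 981 + 94 + 184 = 1259
COOP3 = 981 / 1259 = 0.7792

77.9%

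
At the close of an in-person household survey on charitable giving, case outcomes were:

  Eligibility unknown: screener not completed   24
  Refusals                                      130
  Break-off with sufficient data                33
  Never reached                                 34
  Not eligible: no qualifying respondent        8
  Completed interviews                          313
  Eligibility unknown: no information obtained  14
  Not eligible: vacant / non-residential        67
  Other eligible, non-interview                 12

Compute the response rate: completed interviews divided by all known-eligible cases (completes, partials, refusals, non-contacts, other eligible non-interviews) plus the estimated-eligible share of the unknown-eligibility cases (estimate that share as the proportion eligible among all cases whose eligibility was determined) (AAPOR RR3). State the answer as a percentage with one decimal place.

Eligibility not determined = 24 + 14 = 38
Out of scope = 8 + 67 = 75
Numerator = 313
Eligible (known) = 313 + 33 + 130 + 34 + 12 = 522
e = 522 / (522 + 75) = 522 / 597 = 0.8744
Eligible share of unknowns = 0.8744 × 38 = 33.23
Denominator = 522 + 33.23 = 555.23
RR3 = 313 / 555.23 = 0.5637

56.4%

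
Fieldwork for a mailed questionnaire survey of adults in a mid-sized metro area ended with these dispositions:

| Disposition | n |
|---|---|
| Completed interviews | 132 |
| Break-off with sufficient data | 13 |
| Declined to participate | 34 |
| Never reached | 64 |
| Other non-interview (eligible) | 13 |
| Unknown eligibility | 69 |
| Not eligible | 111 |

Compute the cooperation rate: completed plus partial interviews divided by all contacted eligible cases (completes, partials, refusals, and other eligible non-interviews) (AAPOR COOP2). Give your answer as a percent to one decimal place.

Top = 132 + 13 = 145
Base = 132 + 13 + 34 + 13 = 192
COOP2 = 145 / 192 = 0.7552

75.5%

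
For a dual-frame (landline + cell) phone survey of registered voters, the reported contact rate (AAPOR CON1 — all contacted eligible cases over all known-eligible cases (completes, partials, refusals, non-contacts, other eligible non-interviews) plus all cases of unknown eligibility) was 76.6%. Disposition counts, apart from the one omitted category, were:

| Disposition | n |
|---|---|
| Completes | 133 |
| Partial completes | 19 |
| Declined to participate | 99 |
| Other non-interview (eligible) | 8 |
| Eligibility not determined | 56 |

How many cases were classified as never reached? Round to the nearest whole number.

23

Numerator: 133 + 19 + 99 + 8 = 259
CON1 = 259 / D = 0.766
D = 259 / 0.766 = 338.1
Remaining denominator categories sum to 315
never reached = 338.1 − 315 ≈ 23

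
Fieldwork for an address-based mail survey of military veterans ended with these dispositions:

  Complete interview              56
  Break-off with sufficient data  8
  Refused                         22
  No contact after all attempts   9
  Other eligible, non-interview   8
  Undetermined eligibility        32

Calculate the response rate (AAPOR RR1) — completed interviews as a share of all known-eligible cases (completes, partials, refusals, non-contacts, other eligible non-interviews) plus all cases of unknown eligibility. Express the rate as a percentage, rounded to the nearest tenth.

Numerator: 56
Denom: 56 + 8 + 22 + 9 + 8 + 32 = 135
RR1 = 56 / 135 = 0.4148

41.5%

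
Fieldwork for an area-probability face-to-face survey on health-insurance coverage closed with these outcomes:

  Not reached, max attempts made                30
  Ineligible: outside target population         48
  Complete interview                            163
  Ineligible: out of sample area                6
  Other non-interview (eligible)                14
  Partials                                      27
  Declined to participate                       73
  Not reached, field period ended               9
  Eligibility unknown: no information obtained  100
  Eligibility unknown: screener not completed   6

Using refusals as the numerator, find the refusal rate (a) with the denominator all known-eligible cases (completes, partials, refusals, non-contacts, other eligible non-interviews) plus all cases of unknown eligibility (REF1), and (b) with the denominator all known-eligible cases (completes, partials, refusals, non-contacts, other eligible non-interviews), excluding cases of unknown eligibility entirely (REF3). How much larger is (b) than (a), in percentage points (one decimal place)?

5.8

No answer / not reached = 9 + 30 = 39
Unknown if eligible = 6 + 100 = 106
Ineligible = 48 + 6 = 54
Num: 73
Denominator: 163 + 27 + 73 + 39 + 14 + 106 = 422
REF1 = 73 / 422 = 0.1730
Denominator: 163 + 27 + 73 + 39 + 14 = 316
REF3 = 73 / 316 = 0.2310
Difference = 23.10 − 17.30 = 5.80 percentage points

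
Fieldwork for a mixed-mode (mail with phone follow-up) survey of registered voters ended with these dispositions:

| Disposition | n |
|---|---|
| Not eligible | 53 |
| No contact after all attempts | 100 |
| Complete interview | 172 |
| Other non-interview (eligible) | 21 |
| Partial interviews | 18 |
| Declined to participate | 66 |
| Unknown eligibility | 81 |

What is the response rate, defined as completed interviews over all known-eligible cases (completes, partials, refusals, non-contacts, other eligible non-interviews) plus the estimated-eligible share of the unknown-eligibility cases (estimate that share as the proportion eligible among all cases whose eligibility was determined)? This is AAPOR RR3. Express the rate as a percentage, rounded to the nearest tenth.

Top → 172
Known eligible → 172 + 18 + 66 + 100 + 21 = 377
e = 377 / (377 + 53) = 377 / 430 = 0.8767
e × U → 0.8767 × 81 = 71.01
Base → 377 + 71.01 = 448.01
RR3 = 172 / 448.01 = 0.3839

38.4%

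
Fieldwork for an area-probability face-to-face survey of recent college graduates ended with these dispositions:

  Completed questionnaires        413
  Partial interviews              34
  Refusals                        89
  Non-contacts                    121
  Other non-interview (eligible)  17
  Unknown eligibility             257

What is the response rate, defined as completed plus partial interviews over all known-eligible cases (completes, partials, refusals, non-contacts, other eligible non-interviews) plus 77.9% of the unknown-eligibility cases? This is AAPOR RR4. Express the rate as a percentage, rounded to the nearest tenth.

Top = 413 + 34 = 447
Determined eligible = 413 + 34 + 89 + 121 + 17 = 674
e × U = 0.7790 × 257 = 200.20
Denominator = 674 + 200.20 = 874.20
RR4 = 447 / 874.20 = 0.5113

51.1%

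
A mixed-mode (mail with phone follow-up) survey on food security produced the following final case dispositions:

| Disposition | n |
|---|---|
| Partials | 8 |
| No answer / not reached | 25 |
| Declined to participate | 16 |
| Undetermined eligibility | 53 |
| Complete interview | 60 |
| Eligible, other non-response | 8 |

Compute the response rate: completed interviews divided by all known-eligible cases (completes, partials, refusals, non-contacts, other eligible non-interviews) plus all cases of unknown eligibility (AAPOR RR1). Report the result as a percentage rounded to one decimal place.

Top: 60
Base: 60 + 8 + 16 + 25 + 8 + 53 = 170
RR1 = 60 / 170 = 0.3529

35.3%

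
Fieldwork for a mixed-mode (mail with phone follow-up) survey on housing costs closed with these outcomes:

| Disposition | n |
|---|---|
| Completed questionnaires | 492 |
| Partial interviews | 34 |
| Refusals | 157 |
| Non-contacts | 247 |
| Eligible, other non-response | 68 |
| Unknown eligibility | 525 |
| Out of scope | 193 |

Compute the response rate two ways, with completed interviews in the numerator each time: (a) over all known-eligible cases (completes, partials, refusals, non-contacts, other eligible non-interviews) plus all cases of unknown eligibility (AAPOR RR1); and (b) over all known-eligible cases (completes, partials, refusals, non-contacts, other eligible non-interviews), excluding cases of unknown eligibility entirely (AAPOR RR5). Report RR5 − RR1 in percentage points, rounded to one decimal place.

Top: 492
Base: 492 + 34 + 157 + 247 + 68 + 525 = 1523
RR1 = 492 / 1523 = 0.3230
Base: 492 + 34 + 157 + 247 + 68 = 998
RR5 = 492 / 998 = 0.4930
Difference = 49.30 − 32.30 = 17.00 percentage points

17.0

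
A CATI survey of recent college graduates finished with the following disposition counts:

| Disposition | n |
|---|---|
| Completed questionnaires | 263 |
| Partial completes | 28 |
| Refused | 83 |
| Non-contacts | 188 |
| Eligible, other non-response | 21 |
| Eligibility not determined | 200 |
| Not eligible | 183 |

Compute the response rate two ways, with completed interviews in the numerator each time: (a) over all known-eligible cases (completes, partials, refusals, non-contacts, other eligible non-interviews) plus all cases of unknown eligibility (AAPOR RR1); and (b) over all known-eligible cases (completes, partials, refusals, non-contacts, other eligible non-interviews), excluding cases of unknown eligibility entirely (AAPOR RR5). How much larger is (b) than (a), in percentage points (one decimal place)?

11.5

Numerator → 263
Denominator → 263 + 28 + 83 + 188 + 21 + 200 = 783
RR1 = 263 / 783 = 0.3359
Denominator → 263 + 28 + 83 + 188 + 21 = 583
RR5 = 263 / 583 = 0.4511
Difference = 45.11 − 33.59 = 11.52 percentage points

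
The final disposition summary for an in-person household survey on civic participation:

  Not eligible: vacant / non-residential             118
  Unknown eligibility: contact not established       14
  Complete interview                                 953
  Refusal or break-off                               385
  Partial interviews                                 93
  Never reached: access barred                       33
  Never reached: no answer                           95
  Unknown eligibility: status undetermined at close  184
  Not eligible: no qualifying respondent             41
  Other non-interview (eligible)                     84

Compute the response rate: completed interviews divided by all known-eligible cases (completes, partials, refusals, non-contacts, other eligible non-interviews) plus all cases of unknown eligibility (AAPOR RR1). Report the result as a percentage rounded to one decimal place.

51.8%

No contact after all attempts = 95 + 33 = 128
Unknown eligibility = 14 + 184 = 198
Screened out, ineligible = 41 + 118 = 159
Numerator → 953
Base → 953 + 93 + 385 + 128 + 84 + 198 = 1841
RR1 = 953 / 1841 = 0.5177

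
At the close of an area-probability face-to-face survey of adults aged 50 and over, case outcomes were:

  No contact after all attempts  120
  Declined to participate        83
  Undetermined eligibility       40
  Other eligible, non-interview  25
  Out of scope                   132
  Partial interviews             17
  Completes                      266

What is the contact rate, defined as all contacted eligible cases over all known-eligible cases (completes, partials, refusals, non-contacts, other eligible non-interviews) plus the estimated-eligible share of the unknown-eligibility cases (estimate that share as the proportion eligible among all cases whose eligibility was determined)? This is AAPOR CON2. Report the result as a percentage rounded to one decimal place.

72.0%

Numerator → 266 + 17 + 83 + 25 = 391
Known eligible → 266 + 17 + 83 + 120 + 25 = 511
e = 511 / (511 + 132) = 511 / 643 = 0.7947
Estimated eligible among unknowns → 0.7947 × 40 = 31.79
Base → 511 + 31.79 = 542.79
CON2 = 391 / 542.79 = 0.7204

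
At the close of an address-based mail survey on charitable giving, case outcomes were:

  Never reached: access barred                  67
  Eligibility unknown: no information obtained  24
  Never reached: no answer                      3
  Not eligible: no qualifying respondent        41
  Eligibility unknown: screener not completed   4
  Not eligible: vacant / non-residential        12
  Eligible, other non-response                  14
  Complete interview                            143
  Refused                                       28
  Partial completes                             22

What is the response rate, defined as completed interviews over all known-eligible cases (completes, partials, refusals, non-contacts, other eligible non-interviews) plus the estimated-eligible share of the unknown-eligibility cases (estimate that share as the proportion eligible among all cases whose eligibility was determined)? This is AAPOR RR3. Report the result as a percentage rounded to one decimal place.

47.6%

Never reached = 3 + 67 = 70
Eligibility not determined = 4 + 24 = 28
Out of scope = 41 + 12 = 53
Top: 143
Determined eligible: 143 + 22 + 28 + 70 + 14 = 277
e = 277 / (277 + 53) = 277 / 330 = 0.8394
Estimated eligible among unknowns: 0.8394 × 28 = 23.50
Denom: 277 + 23.50 = 300.50
RR3 = 143 / 300.50 = 0.4759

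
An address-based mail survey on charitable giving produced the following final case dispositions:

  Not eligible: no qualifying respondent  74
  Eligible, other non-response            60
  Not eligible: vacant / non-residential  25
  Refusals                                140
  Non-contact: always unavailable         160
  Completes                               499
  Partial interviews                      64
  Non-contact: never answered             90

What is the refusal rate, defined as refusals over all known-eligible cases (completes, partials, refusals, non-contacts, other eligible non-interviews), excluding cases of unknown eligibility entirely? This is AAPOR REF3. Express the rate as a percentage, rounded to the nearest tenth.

13.8%

No contact after all attempts = 90 + 160 = 250
Out of scope = 74 + 25 = 99
Top = 140
Denominator = 499 + 64 + 140 + 250 + 60 = 1013
REF3 = 140 / 1013 = 0.1382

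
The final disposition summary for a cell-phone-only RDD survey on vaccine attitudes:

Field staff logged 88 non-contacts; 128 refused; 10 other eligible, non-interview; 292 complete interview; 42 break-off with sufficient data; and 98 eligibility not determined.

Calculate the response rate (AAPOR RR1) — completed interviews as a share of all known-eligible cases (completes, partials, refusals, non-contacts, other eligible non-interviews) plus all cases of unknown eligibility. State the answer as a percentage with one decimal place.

44.4%

Numerator = 292
Denominator = 292 + 42 + 128 + 88 + 10 + 98 = 658
RR1 = 292 / 658 = 0.4438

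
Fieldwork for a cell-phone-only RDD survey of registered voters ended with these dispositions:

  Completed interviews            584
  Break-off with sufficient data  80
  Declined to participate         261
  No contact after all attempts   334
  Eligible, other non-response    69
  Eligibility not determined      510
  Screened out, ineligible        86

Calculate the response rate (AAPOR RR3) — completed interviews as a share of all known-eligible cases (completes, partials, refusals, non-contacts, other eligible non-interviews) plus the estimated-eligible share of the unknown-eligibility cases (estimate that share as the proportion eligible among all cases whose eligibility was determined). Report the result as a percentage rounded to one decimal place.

Top → 584
Eligible (known) → 584 + 80 + 261 + 334 + 69 = 1328
e = 1328 / (1328 + 86) = 1328 / 1414 = 0.9392
Estimated eligible among unknowns → 0.9392 × 510 = 478.99
Base → 1328 + 478.99 = 1806.99
RR3 = 584 / 1806.99 = 0.3232

32.3%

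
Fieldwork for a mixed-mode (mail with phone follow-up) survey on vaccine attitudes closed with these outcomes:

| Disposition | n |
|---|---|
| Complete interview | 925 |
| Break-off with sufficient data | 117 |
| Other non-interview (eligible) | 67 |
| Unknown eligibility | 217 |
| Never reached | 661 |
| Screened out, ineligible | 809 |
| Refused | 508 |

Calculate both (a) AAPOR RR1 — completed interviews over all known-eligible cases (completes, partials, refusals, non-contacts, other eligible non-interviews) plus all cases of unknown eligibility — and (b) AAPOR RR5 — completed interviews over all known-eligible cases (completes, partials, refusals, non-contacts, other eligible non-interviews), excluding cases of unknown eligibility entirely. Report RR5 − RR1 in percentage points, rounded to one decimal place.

3.5

Num: 925
Denominator: 925 + 117 + 508 + 661 + 67 + 217 = 2495
RR1 = 925 / 2495 = 0.3707
Denominator: 925 + 117 + 508 + 661 + 67 = 2278
RR5 = 925 / 2278 = 0.4061
Difference = 40.61 − 37.07 = 3.54 percentage points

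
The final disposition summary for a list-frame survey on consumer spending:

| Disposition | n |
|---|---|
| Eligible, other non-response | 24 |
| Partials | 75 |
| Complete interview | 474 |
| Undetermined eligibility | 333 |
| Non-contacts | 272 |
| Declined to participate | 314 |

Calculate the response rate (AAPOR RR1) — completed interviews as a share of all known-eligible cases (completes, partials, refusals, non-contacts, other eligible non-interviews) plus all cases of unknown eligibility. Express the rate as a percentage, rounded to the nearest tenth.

Top = 474
Denom = 474 + 75 + 314 + 272 + 24 + 333 = 1492
RR1 = 474 / 1492 = 0.3177

31.8%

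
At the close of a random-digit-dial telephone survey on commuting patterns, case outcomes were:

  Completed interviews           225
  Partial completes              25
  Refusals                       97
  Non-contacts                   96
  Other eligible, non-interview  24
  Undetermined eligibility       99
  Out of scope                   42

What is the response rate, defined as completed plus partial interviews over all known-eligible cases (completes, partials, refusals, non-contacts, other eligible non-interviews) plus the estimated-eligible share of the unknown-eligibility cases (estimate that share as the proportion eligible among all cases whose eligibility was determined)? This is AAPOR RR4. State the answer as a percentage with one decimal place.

44.8%

Num = 225 + 25 = 250
Determined eligible = 225 + 25 + 97 + 96 + 24 = 467
e = 467 / (467 + 42) = 467 / 509 = 0.9175
Estimated eligible among unknowns = 0.9175 × 99 = 90.83
Denominator = 467 + 90.83 = 557.83
RR4 = 250 / 557.83 = 0.4482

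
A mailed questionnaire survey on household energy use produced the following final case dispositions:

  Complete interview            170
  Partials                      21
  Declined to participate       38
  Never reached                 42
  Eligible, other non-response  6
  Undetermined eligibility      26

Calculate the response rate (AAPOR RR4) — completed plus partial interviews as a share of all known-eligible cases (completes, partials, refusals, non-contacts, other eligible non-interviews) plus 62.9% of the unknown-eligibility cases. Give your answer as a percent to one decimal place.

Top: 170 + 21 = 191
Eligible (known): 170 + 21 + 38 + 42 + 6 = 277
Eligible share of unknowns: 0.6290 × 26 = 16.35
Base: 277 + 16.35 = 293.35
RR4 = 191 / 293.35 = 0.6511

65.1%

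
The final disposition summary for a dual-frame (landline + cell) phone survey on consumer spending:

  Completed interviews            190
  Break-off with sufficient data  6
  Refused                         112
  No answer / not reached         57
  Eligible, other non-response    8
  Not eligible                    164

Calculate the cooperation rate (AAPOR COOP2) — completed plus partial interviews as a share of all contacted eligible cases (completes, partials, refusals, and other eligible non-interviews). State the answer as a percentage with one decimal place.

Num = 190 + 6 = 196
Denominator = 190 + 6 + 112 + 8 = 316
COOP2 = 196 / 316 = 0.6203

62.0%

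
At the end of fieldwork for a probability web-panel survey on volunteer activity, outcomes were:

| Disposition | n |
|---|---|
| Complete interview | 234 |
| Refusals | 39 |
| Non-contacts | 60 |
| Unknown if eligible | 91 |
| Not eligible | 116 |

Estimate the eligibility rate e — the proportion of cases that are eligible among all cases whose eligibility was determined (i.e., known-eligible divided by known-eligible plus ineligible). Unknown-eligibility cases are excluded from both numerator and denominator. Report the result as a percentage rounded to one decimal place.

74.2%

Known eligible = 234 + 39 + 60 = 333
e = 333 / (333 + 116) = 333 / 449 = 0.7416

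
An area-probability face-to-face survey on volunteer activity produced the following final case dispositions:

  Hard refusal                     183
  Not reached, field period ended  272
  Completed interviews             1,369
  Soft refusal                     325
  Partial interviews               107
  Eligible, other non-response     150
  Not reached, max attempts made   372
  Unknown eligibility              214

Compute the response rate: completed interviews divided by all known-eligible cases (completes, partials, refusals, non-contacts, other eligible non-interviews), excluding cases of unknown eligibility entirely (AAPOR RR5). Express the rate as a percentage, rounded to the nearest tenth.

Refused = 183 + 325 = 508
No answer / not reached = 272 + 372 = 644
Num = 1369
Denom = 1369 + 107 + 508 + 644 + 150 = 2778
RR5 = 1369 / 2778 = 0.4928

49.3%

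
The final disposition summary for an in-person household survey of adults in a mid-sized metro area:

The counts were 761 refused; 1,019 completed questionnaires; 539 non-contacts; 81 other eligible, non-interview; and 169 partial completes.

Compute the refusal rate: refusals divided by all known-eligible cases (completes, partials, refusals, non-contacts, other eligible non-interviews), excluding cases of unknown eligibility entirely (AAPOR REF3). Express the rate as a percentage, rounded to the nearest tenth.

Top → 761
Denominator → 1019 + 169 + 761 + 539 + 81 = 2569
REF3 = 761 / 2569 = 0.2962

29.6%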